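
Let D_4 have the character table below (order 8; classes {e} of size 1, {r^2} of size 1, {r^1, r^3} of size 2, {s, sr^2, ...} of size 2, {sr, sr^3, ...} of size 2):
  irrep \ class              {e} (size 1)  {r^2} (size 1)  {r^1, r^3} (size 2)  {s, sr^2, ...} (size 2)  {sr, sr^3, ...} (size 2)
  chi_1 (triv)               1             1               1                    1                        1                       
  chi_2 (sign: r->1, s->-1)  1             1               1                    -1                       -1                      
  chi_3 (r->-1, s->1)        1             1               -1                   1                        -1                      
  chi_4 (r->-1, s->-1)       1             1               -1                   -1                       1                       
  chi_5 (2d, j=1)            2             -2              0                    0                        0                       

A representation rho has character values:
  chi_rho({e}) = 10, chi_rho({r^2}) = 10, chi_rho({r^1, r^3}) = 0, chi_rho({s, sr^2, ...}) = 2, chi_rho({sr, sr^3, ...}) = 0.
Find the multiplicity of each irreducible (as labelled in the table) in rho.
Multiplicities: chi_1: 3, chi_2: 2, chi_3: 3, chi_4: 2, chi_5: 0.

Solution. Use <chi_rho, chi> = (1/|G|) sum_C |C| * chi_rho(C) * conj(chi(C)) with |G| = 8 for each irreducible chi in the table:
  <chi_rho, chi_1> = (1/8)[1*(10)*conj(1) + 1*(10)*conj(1) + 2*(0)*conj(1) + 2*(2)*conj(1) + 2*(0)*conj(1)]
      = (1/8)[(10) + (10) + (0) + (4) + (0)] = 24/8 = 3
  <chi_rho, chi_2> = (1/8)[1*(10)*conj(1) + 1*(10)*conj(1) + 2*(0)*conj(1) + 2*(2)*conj(-1) + 2*(0)*conj(-1)]
      = (1/8)[(10) + (10) + (0) + (-4) + (0)] = 16/8 = 2
  <chi_rho, chi_3> = (1/8)[1*(10)*conj(1) + 1*(10)*conj(1) + 2*(0)*conj(-1) + 2*(2)*conj(1) + 2*(0)*conj(-1)]
      = (1/8)[(10) + (10) + (0) + (4) + (0)] = 24/8 = 3
  <chi_rho, chi_4> = (1/8)[1*(10)*conj(1) + 1*(10)*conj(1) + 2*(0)*conj(-1) + 2*(2)*conj(-1) + 2*(0)*conj(1)]
      = (1/8)[(10) + (10) + (0) + (-4) + (0)] = 16/8 = 2
  <chi_rho, chi_5> = (1/8)[1*(10)*conj(2) + 1*(10)*conj(-2) + 2*(0)*conj(0) + 2*(2)*conj(0) + 2*(0)*conj(0)]
      = (1/8)[(20) + (-20) + (0) + (0) + (0)] = 0/8 = 0
Dimension check: dim(rho) = sum (mult * dim) = 3*1 + 2*1 + 3*1 + 2*1 + 0*2 = 10 = chi_rho(e) = 10.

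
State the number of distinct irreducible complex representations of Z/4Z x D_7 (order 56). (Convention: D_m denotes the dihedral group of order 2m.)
20

The number of irreducible complex representations of a finite group equals its number of conjugacy classes. For a direct product, #classes(G x H) = #classes(G) * #classes(H). Z/4Z has 4 classes (abelian), D_7 has 5 classes, so 4 * 5 = 20, so Z/4Z x D_7 (order 56) has exactly 20 irreducible complex representations.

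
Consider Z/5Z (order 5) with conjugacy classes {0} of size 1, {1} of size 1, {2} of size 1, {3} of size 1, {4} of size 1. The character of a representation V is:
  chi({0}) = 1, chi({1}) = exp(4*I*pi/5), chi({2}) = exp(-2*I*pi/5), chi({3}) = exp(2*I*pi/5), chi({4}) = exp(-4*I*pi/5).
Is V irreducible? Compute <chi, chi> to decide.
Irreducible: <chi, chi> = 1.

Justification: <chi, chi> = (1/|G|) sum_C |C| * |chi(C)|^2 = (1/5)[1*|1|^2 + 1*|exp(4*I*pi/5)|^2 + 1*|exp(-2*I*pi/5)|^2 + 1*|exp(2*I*pi/5)|^2 + 1*|exp(-4*I*pi/5)|^2]
  = (1/5)[(1) + (1) + (1) + (1) + (1)] = 5/5 = 1.
(Exp terms are combined using exp(i*s)*conj(exp(i*t)) = exp(i*(s-t)), and sums of them are collapsed using the identity that for every m > 1 the m distinct m-th roots of unity sum to 0, e.g. 1 + exp(2*I*pi/3) + exp(-2*I*pi/3) = 0.)
A character is irreducible iff <chi, chi> = 1, so this representation is irreducible.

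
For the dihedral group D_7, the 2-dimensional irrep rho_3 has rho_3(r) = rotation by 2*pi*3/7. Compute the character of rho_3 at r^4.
chi_{rho_3}(r^4) = 2*cos(2*pi*3*4/7) = -2*cos(3*pi/7)

Proof sketch: rho_3(r^4) is rotation by angle 2*pi*3*4/7, whose trace is 2*cos(2*pi*3*4/7) = -2*cos(3*pi/7).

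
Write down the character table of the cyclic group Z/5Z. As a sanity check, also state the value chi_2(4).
Character table of Z/5Z (irreps indexed chi_0,...,chi_4 with chi_k(m) = zeta_5^(k*m), zeta_5 = exp(2*pi*i/5)):
  irrep \ class  {0} (size 1)  {1} (size 1)    {2} (size 1)    {3} (size 1)    {4} (size 1)  
  chi_0          1             1               1               1               1             
  chi_1          1             exp(2*I*pi/5)   exp(4*I*pi/5)   exp(-4*I*pi/5)  exp(-2*I*pi/5)
  chi_2          1             exp(4*I*pi/5)   exp(-2*I*pi/5)  exp(2*I*pi/5)   exp(-4*I*pi/5)
  chi_3          1             exp(-4*I*pi/5)  exp(2*I*pi/5)   exp(-2*I*pi/5)  exp(4*I*pi/5) 
  chi_4          1             exp(-2*I*pi/5)  exp(-4*I*pi/5)  exp(4*I*pi/5)   exp(2*I*pi/5) 

Spot check: chi_2(4) = zeta_5^(2*4) = zeta_5^8 = exp(-4*I*pi/5).

Reasoning: Z/5Z is abelian, so all 5 irreducible complex representations are 1-dimensional. They are given by chi_k(m) = zeta_5^(k*m) for k = 0,...,4. Row orthogonality: sum_m chi_k(m) conj(chi_l(m)) = 5 * [k = l].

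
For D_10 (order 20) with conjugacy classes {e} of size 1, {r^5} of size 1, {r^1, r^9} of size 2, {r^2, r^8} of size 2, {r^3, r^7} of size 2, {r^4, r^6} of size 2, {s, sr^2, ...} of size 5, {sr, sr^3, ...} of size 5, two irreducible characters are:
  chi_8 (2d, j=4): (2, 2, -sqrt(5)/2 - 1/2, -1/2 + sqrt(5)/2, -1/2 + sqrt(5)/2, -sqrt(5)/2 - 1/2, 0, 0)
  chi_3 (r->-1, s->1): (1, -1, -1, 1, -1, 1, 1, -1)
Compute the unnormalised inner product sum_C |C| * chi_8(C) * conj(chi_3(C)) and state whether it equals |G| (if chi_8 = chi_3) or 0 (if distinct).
Sum = 0; so <chi_8, chi_3> = 0 (distinct irreducibles are orthogonal).

Derivation: Compute term by term over conjugacy classes (|C| * chi_8(C) * conj(chi_3(C))):
  1*(2)*conj(1) + 1*(2)*conj(-1) + 2*(-sqrt(5)/2 - 1/2)*conj(-1) + 2*(-1/2 + sqrt(5)/2)*conj(1) + 2*(-1/2 + sqrt(5)/2)*conj(-1) + 2*(-sqrt(5)/2 - 1/2)*conj(1) + 5*(0)*conj(1) + 5*(0)*conj(-1)
  = (2) + (-2) + (1 + sqrt(5)) + (-1 + sqrt(5)) + (1 - sqrt(5)) + (-sqrt(5) - 1) + (0) + (0)
  = 0.
Dividing by |G| = 20 gives 0/20 = 0, matching the row-orthogonality relation <chi_8, chi_3> = [chi_8 = chi_3].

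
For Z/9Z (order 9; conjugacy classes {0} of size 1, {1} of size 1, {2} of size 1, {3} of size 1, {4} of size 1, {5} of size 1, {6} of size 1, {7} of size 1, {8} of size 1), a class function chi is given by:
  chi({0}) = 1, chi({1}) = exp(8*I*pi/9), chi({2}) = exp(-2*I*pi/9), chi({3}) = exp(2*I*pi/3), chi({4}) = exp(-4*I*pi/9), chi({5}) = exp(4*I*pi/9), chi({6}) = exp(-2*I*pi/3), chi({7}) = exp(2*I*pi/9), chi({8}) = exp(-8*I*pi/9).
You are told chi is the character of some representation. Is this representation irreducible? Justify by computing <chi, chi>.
Irreducible: <chi, chi> = 1.

Reasoning: <chi, chi> = (1/|G|) sum_C |C| * |chi(C)|^2 = (1/9)[1*|1|^2 + 1*|exp(8*I*pi/9)|^2 + 1*|exp(-2*I*pi/9)|^2 + 1*|exp(2*I*pi/3)|^2 + 1*|exp(-4*I*pi/9)|^2 + 1*|exp(4*I*pi/9)|^2 + 1*|exp(-2*I*pi/3)|^2 + 1*|exp(2*I*pi/9)|^2 + 1*|exp(-8*I*pi/9)|^2]
  = (1/9)[(1) + (1) + (1) + (1) + (1) + (1) + (1) + (1) + (1)] = 9/9 = 1.
(Exp terms are combined using exp(i*s)*conj(exp(i*t)) = exp(i*(s-t)), and sums of them are collapsed using the identity that for every m > 1 the m distinct m-th roots of unity sum to 0, e.g. 1 + exp(2*I*pi/3) + exp(-2*I*pi/3) = 0.)
A character is irreducible iff <chi, chi> = 1, so this representation is irreducible.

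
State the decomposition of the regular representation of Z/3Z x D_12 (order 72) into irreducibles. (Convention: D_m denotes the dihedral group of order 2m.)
Each irreducible V_i of dimension d_i appears with multiplicity d_i, i.e. rho_reg = (direct sum over all irreducibles V_i) d_i V_i. The irreducible dimensions for Z/3Z x D_12 are 1, 1, 1, 1, 1, 1, 1, 1, 1, 1, 1, 1, 2, 2, 2, 2, 2, 2, 2, 2, 2, 2, 2, 2, 2, 2, 2: 12 irreducibles of dimension 1, each with multiplicity 1; 15 irreducibles of dimension 2, each with multiplicity 2. Total dimension 12*1*1 + 15*2*2 = 72 = |G|.

Reasoning: General theorem: in the regular representation of a finite group G, each irreducible appears with multiplicity equal to its dimension. Check: dim(rho_reg) = sum d_i^2 = 1 + 1 + 1 + 1 + 1 + 1 + 1 + 1 + 1 + 1 + 1 + 1 + 4 + 4 + 4 + 4 + 4 + 4 + 4 + 4 + 4 + 4 + 4 + 4 + 4 + 4 + 4 = 72 = |G|.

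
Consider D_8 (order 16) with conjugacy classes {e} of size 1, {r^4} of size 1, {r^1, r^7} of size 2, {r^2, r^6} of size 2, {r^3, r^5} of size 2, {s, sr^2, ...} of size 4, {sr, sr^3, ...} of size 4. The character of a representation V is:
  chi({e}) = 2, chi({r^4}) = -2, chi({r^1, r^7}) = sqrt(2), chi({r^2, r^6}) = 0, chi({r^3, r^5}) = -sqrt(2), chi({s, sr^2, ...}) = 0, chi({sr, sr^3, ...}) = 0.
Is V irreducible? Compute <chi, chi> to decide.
Irreducible: <chi, chi> = 1.

Solution. <chi, chi> = (1/|G|) sum_C |C| * |chi(C)|^2 = (1/16)[1*|2|^2 + 1*|-2|^2 + 2*|sqrt(2)|^2 + 2*|0|^2 + 2*|-sqrt(2)|^2 + 4*|0|^2 + 4*|0|^2]
  = (1/16)[(4) + (4) + (4) + (0) + (4) + (0) + (0)] = 16/16 = 1.
A character is irreducible iff <chi, chi> = 1, so this representation is irreducible.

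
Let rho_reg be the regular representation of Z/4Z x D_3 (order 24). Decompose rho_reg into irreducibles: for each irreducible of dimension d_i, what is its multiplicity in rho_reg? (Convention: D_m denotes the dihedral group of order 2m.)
Each irreducible V_i of dimension d_i appears with multiplicity d_i, i.e. rho_reg = (direct sum over all irreducibles V_i) d_i V_i. The irreducible dimensions for Z/4Z x D_3 are 1, 1, 1, 1, 1, 1, 1, 1, 2, 2, 2, 2: 8 irreducibles of dimension 1, each with multiplicity 1; 4 irreducibles of dimension 2, each with multiplicity 2. Total dimension 8*1*1 + 4*2*2 = 24 = |G|.

Working: General theorem: in the regular representation of a finite group G, each irreducible appears with multiplicity equal to its dimension. Check: dim(rho_reg) = sum d_i^2 = 1 + 1 + 1 + 1 + 1 + 1 + 1 + 1 + 4 + 4 + 4 + 4 = 24 = |G|.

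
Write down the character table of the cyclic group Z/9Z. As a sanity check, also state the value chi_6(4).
Character table of Z/9Z (irreps indexed chi_0,...,chi_8 with chi_k(m) = zeta_9^(k*m), zeta_9 = exp(2*pi*i/9)):
  irrep \ class  {0} (size 1)  {1} (size 1)    {2} (size 1)    {3} (size 1)    {4} (size 1)    {5} (size 1)    {6} (size 1)    {7} (size 1)    {8} (size 1)  
  chi_0          1             1               1               1               1               1               1               1               1             
  chi_1          1             exp(2*I*pi/9)   exp(4*I*pi/9)   exp(2*I*pi/3)   exp(8*I*pi/9)   exp(-8*I*pi/9)  exp(-2*I*pi/3)  exp(-4*I*pi/9)  exp(-2*I*pi/9)
  chi_2          1             exp(4*I*pi/9)   exp(8*I*pi/9)   exp(-2*I*pi/3)  exp(-2*I*pi/9)  exp(2*I*pi/9)   exp(2*I*pi/3)   exp(-8*I*pi/9)  exp(-4*I*pi/9)
  chi_3          1             exp(2*I*pi/3)   exp(-2*I*pi/3)  1               exp(2*I*pi/3)   exp(-2*I*pi/3)  1               exp(2*I*pi/3)   exp(-2*I*pi/3)
  chi_4          1             exp(8*I*pi/9)   exp(-2*I*pi/9)  exp(2*I*pi/3)   exp(-4*I*pi/9)  exp(4*I*pi/9)   exp(-2*I*pi/3)  exp(2*I*pi/9)   exp(-8*I*pi/9)
  chi_5          1             exp(-8*I*pi/9)  exp(2*I*pi/9)   exp(-2*I*pi/3)  exp(4*I*pi/9)   exp(-4*I*pi/9)  exp(2*I*pi/3)   exp(-2*I*pi/9)  exp(8*I*pi/9) 
  chi_6          1             exp(-2*I*pi/3)  exp(2*I*pi/3)   1               exp(-2*I*pi/3)  exp(2*I*pi/3)   1               exp(-2*I*pi/3)  exp(2*I*pi/3) 
  chi_7          1             exp(-4*I*pi/9)  exp(-8*I*pi/9)  exp(2*I*pi/3)   exp(2*I*pi/9)   exp(-2*I*pi/9)  exp(-2*I*pi/3)  exp(8*I*pi/9)   exp(4*I*pi/9) 
  chi_8          1             exp(-2*I*pi/9)  exp(-4*I*pi/9)  exp(-2*I*pi/3)  exp(-8*I*pi/9)  exp(8*I*pi/9)   exp(2*I*pi/3)   exp(4*I*pi/9)   exp(2*I*pi/9) 

Spot check: chi_6(4) = zeta_9^(6*4) = zeta_9^24 = exp(-2*I*pi/3).

Proof sketch: Z/9Z is abelian, so all 9 irreducible complex representations are 1-dimensional. They are given by chi_k(m) = zeta_9^(k*m) for k = 0,...,8. Row orthogonality: sum_m chi_k(m) conj(chi_l(m)) = 9 * [k = l].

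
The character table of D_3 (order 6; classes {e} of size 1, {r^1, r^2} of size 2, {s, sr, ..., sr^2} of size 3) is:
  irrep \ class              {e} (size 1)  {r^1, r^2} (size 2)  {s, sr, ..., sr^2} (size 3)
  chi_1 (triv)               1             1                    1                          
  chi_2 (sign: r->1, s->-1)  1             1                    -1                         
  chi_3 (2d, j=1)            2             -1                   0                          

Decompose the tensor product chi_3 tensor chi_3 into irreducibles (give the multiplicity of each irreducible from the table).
chi_3 tensor chi_3 = chi_1 + chi_2 + chi_3 (all other irreducibles have multiplicity 0).

Justification: The character of a tensor product is the pointwise product (chi_3 * chi_3)(C) = chi_3(C) * chi_3(C):
  {e}: (2)*(2), {r^1, r^2}: (-1)*(-1), {s, sr, ..., sr^2}: (0)*(0)
so (chi_3 * chi_3) takes values
  {e} -> 4, {r^1, r^2} -> 1, {s, sr, ..., sr^2} -> 0.
Now take the inner product of this character with each irreducible chi from the table, <chi_3*chi_3, chi> = (1/6) sum_C |C| (chi_3*chi_3)(C) conj(chi(C)):
  <chi_3*chi_3, chi_1> = (1/6)[1*(4)*conj(1) + 2*(1)*conj(1) + 3*(0)*conj(1)]
      = (1/6)[(4) + (2) + (0)] = 6/6 = 1
  <chi_3*chi_3, chi_2> = (1/6)[1*(4)*conj(1) + 2*(1)*conj(1) + 3*(0)*conj(-1)]
      = (1/6)[(4) + (2) + (0)] = 6/6 = 1
  <chi_3*chi_3, chi_3> = (1/6)[1*(4)*conj(2) + 2*(1)*conj(-1) + 3*(0)*conj(0)]
      = (1/6)[(8) + (-2) + (0)] = 6/6 = 1
Hence the multiplicities are chi_1: 1, chi_2: 1, chi_3: 1. Dimension check: dim(chi_3)*dim(chi_3) = 2*2 = 4 and sum (mult * dim) = 1*1 + 1*1 + 1*2 = 4.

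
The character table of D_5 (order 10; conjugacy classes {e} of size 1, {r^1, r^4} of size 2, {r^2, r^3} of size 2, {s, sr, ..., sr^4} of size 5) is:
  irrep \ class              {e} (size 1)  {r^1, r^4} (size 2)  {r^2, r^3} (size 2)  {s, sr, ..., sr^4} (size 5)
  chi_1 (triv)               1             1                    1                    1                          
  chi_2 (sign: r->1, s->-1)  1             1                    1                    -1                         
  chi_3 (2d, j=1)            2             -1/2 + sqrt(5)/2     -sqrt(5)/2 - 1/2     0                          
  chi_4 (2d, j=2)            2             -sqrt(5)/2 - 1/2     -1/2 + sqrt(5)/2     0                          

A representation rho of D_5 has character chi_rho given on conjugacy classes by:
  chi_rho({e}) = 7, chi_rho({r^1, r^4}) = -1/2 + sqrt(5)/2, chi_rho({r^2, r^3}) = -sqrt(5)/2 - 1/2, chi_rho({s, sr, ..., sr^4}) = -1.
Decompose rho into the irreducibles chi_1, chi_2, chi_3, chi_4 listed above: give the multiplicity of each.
Multiplicities: chi_1: 0, chi_2: 1, chi_3: 2, chi_4: 1.

Details: Use <chi_rho, chi> = (1/|G|) sum_C |C| * chi_rho(C) * conj(chi(C)) with |G| = 10 for each irreducible chi in the table:
  <chi_rho, chi_1> = (1/10)[1*(7)*conj(1) + 2*(-1/2 + sqrt(5)/2)*conj(1) + 2*(-sqrt(5)/2 - 1/2)*conj(1) + 5*(-1)*conj(1)]
      = (1/10)[(7) + (-1 + sqrt(5)) + (-sqrt(5) - 1) + (-5)] = 0/10 = 0
  <chi_rho, chi_2> = (1/10)[1*(7)*conj(1) + 2*(-1/2 + sqrt(5)/2)*conj(1) + 2*(-sqrt(5)/2 - 1/2)*conj(1) + 5*(-1)*conj(-1)]
      = (1/10)[(7) + (-1 + sqrt(5)) + (-sqrt(5) - 1) + (5)] = 10/10 = 1
  <chi_rho, chi_3> = (1/10)[1*(7)*conj(2) + 2*(-1/2 + sqrt(5)/2)*conj(-1/2 + sqrt(5)/2) + 2*(-sqrt(5)/2 - 1/2)*conj(-sqrt(5)/2 - 1/2) + 5*(-1)*conj(0)]
      = (1/10)[(14) + (3 - sqrt(5)) + (sqrt(5) + 3) + (0)] = 20/10 = 2
  <chi_rho, chi_4> = (1/10)[1*(7)*conj(2) + 2*(-1/2 + sqrt(5)/2)*conj(-sqrt(5)/2 - 1/2) + 2*(-sqrt(5)/2 - 1/2)*conj(-1/2 + sqrt(5)/2) + 5*(-1)*conj(0)]
      = (1/10)[(14) + (-2) + (-2) + (0)] = 10/10 = 1
Dimension check: dim(rho) = sum (mult * dim) = 0*1 + 1*1 + 2*2 + 1*2 = 7 = chi_rho(e) = 7.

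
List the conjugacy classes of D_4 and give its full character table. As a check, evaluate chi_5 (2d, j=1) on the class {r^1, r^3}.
Conjugacy classes: {e} of size 1, {r^2} of size 1, {r^1, r^3} of size 2, {s, sr^2, ...} of size 2, {sr, sr^3, ...} of size 2.
Character table:
  irrep \ class              {e} (size 1)  {r^2} (size 1)  {r^1, r^3} (size 2)  {s, sr^2, ...} (size 2)  {sr, sr^3, ...} (size 2)
  chi_1 (triv)               1             1               1                    1                        1                       
  chi_2 (sign: r->1, s->-1)  1             1               1                    -1                       -1                      
  chi_3 (r->-1, s->1)        1             1               -1                   1                        -1                      
  chi_4 (r->-1, s->-1)       1             1               -1                   -1                       1                       
  chi_5 (2d, j=1)            2             -2              0                    0                        0                       

Spot check: chi_5 (2d, j=1) on {r^1, r^3} = 0.

Working: D_4 has order 2*4 = 8 with 5 conjugacy classes, hence 5 irreducibles. Sum of squared dims 1 + 1 + 1 + 1 + 4 = 8 = |G|. Linear characters come from the abelianisation; the 2-dimensional irreps have character r^k -> 2*cos(2*pi*j*k/4), reflections -> 0.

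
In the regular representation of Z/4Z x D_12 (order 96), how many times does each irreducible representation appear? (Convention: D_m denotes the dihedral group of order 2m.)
Each irreducible V_i of dimension d_i appears with multiplicity d_i, i.e. rho_reg = (direct sum over all irreducibles V_i) d_i V_i. The irreducible dimensions for Z/4Z x D_12 are 1, 1, 1, 1, 1, 1, 1, 1, 1, 1, 1, 1, 1, 1, 1, 1, 2, 2, 2, 2, 2, 2, 2, 2, 2, 2, 2, 2, 2, 2, 2, 2, 2, 2, 2, 2: 16 irreducibles of dimension 1, each with multiplicity 1; 20 irreducibles of dimension 2, each with multiplicity 2. Total dimension 16*1*1 + 20*2*2 = 96 = |G|.

Details: General theorem: in the regular representation of a finite group G, each irreducible appears with multiplicity equal to its dimension. Check: dim(rho_reg) = sum d_i^2 = 1 + 1 + 1 + 1 + 1 + 1 + 1 + 1 + 1 + 1 + 1 + 1 + 1 + 1 + 1 + 1 + 4 + 4 + 4 + 4 + 4 + 4 + 4 + 4 + 4 + 4 + 4 + 4 + 4 + 4 + 4 + 4 + 4 + 4 + 4 + 4 = 96 = |G|.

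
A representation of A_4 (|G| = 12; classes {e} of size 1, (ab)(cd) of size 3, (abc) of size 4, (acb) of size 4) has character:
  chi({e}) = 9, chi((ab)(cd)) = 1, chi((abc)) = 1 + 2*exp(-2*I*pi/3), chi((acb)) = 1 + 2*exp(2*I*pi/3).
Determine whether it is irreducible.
Not irreducible (reducible): <chi, chi> = 9 > 1.

Derivation: <chi, chi> = (1/|G|) sum_C |C| * |chi(C)|^2 = (1/12)[1*|9|^2 + 3*|1|^2 + 4*|1 + 2*exp(-2*I*pi/3)|^2 + 4*|1 + 2*exp(2*I*pi/3)|^2]
  = (1/12)[(81) + (3) + (12) + (12)] = 108/12 = 9.
(Exp terms are combined using exp(i*s)*conj(exp(i*t)) = exp(i*(s-t)), and sums of them are collapsed using the identity that for every m > 1 the m distinct m-th roots of unity sum to 0, e.g. 1 + exp(2*I*pi/3) + exp(-2*I*pi/3) = 0.)
A character is irreducible iff <chi, chi> = 1, so this representation is reducible.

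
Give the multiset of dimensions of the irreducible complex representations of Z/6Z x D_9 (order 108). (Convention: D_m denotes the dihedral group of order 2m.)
Dimensions: 1, 1, 1, 1, 1, 1, 1, 1, 1, 1, 1, 1, 2, 2, 2, 2, 2, 2, 2, 2, 2, 2, 2, 2, 2, 2, 2, 2, 2, 2, 2, 2, 2, 2, 2, 2

Proof sketch: There are 36 irreducibles (= number of conjugacy classes). Their dimensions d_i satisfy sum d_i^2 = |G| = 108: 1 + 1 + 1 + 1 + 1 + 1 + 1 + 1 + 1 + 1 + 1 + 1 + 4 + 4 + 4 + 4 + 4 + 4 + 4 + 4 + 4 + 4 + 4 + 4 + 4 + 4 + 4 + 4 + 4 + 4 + 4 + 4 + 4 + 4 + 4 + 4 = 108. (For the product with Z/6Z: each of the 6 1-dim characters of Z/6Z tensors with each irrep of D_9, giving 6 copies of each D_9-dimension.)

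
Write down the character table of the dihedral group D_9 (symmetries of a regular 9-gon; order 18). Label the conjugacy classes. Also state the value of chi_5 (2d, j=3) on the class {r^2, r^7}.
Conjugacy classes: {e} of size 1, {r^1, r^8} of size 2, {r^2, r^7} of size 2, {r^3, r^6} of size 2, {r^4, r^5} of size 2, {s, sr, ..., sr^8} of size 9.
Character table:
  irrep \ class              {e} (size 1)  {r^1, r^8} (size 2)  {r^2, r^7} (size 2)  {r^3, r^6} (size 2)  {r^4, r^5} (size 2)  {s, sr, ..., sr^8} (size 9)
  chi_1 (triv)               1             1                    1                    1                    1                    1                          
  chi_2 (sign: r->1, s->-1)  1             1                    1                    1                    1                    -1                         
  chi_3 (2d, j=1)            2             2*cos(2*pi/9)        2*cos(4*pi/9)        -1                   -2*cos(pi/9)         0                          
  chi_4 (2d, j=2)            2             2*cos(4*pi/9)        -2*cos(pi/9)         -1                   2*cos(2*pi/9)        0                          
  chi_5 (2d, j=3)            2             -1                   -1                   2                    -1                   0                          
  chi_6 (2d, j=4)            2             -2*cos(pi/9)         2*cos(2*pi/9)        -1                   2*cos(4*pi/9)        0                          

Spot check: chi_5 (2d, j=3) on {r^2, r^7} = -1.

Justification: D_9 has order 2*9 = 18 with 6 conjugacy classes, hence 6 irreducibles. Sum of squared dims 1 + 1 + 4 + 4 + 4 + 4 = 18 = |G|. Linear characters come from the abelianisation; the 2-dimensional irreps have character r^k -> 2*cos(2*pi*j*k/9), reflections -> 0.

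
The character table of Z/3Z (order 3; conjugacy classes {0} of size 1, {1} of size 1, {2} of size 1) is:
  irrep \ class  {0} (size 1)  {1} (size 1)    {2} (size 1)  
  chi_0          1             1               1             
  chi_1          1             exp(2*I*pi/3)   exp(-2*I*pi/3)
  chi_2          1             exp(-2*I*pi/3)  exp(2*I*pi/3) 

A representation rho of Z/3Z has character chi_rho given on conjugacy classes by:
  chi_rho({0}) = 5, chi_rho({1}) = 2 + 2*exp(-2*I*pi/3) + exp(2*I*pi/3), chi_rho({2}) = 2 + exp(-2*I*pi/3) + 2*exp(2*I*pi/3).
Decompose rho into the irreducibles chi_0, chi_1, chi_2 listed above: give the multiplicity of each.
Multiplicities: chi_0: 2, chi_1: 1, chi_2: 2.

Reasoning: Use <chi_rho, chi> = (1/|G|) sum_C |C| * chi_rho(C) * conj(chi(C)) with |G| = 3 for each irreducible chi in the table:
  <chi_rho, chi_0> = (1/3)[1*(5)*conj(1) + 1*(2 + 2*exp(-2*I*pi/3) + exp(2*I*pi/3))*conj(1) + 1*(2 + exp(-2*I*pi/3) + 2*exp(2*I*pi/3))*conj(1)]
      = (1/3)[(5) + (2 + 2*exp(-2*I*pi/3) + exp(2*I*pi/3)) + (2 + exp(-2*I*pi/3) + 2*exp(2*I*pi/3))] = 6/3 = 2
  <chi_rho, chi_1> = (1/3)[1*(5)*conj(1) + 1*(2 + 2*exp(-2*I*pi/3) + exp(2*I*pi/3))*conj(exp(2*I*pi/3)) + 1*(2 + exp(-2*I*pi/3) + 2*exp(2*I*pi/3))*conj(exp(-2*I*pi/3))]
      = (1/3)[(5) + (-1) + (-1)] = 3/3 = 1
  <chi_rho, chi_2> = (1/3)[1*(5)*conj(1) + 1*(2 + 2*exp(-2*I*pi/3) + exp(2*I*pi/3))*conj(exp(-2*I*pi/3)) + 1*(2 + exp(-2*I*pi/3) + 2*exp(2*I*pi/3))*conj(exp(2*I*pi/3))]
      = (1/3)[(5) + (2 + exp(-2*I*pi/3) + 2*exp(2*I*pi/3)) + (2 + 2*exp(-2*I*pi/3) + exp(2*I*pi/3))] = 6/3 = 2
(Exp terms are combined using exp(i*s)*conj(exp(i*t)) = exp(i*(s-t)), and sums of them are collapsed using the identity that for every m > 1 the m distinct m-th roots of unity sum to 0, e.g. 1 + exp(2*I*pi/3) + exp(-2*I*pi/3) = 0.)
Dimension check: dim(rho) = sum (mult * dim) = 2*1 + 1*1 + 2*1 = 5 = chi_rho(e) = 5.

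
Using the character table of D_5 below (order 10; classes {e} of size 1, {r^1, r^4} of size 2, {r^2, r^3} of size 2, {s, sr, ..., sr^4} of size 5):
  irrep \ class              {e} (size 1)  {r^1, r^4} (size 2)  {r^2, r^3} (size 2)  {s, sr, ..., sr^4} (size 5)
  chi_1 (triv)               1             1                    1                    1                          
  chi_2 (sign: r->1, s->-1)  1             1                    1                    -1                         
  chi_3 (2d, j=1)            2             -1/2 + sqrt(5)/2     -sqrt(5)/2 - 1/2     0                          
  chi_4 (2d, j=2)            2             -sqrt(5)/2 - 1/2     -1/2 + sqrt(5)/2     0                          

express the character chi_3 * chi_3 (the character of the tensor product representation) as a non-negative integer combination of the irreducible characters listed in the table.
chi_3 tensor chi_3 = chi_1 + chi_2 + chi_4 (all other irreducibles have multiplicity 0).

Explanation: The character of a tensor product is the pointwise product (chi_3 * chi_3)(C) = chi_3(C) * chi_3(C):
  {e}: (2)*(2), {r^1, r^4}: (-1/2 + sqrt(5)/2)*(-1/2 + sqrt(5)/2), {r^2, r^3}: (-sqrt(5)/2 - 1/2)*(-sqrt(5)/2 - 1/2), {s, sr, ..., sr^4}: (0)*(0)
so (chi_3 * chi_3) takes values
  {e} -> 4, {r^1, r^4} -> 3/2 - sqrt(5)/2, {r^2, r^3} -> sqrt(5)/2 + 3/2, {s, sr, ..., sr^4} -> 0.
Now take the inner product of this character with each irreducible chi from the table, <chi_3*chi_3, chi> = (1/10) sum_C |C| (chi_3*chi_3)(C) conj(chi(C)):
  <chi_3*chi_3, chi_1> = (1/10)[1*(4)*conj(1) + 2*(3/2 - sqrt(5)/2)*conj(1) + 2*(sqrt(5)/2 + 3/2)*conj(1) + 5*(0)*conj(1)]
      = (1/10)[(4) + (3 - sqrt(5)) + (sqrt(5) + 3) + (0)] = 10/10 = 1
  <chi_3*chi_3, chi_2> = (1/10)[1*(4)*conj(1) + 2*(3/2 - sqrt(5)/2)*conj(1) + 2*(sqrt(5)/2 + 3/2)*conj(1) + 5*(0)*conj(-1)]
      = (1/10)[(4) + (3 - sqrt(5)) + (sqrt(5) + 3) + (0)] = 10/10 = 1
  <chi_3*chi_3, chi_3> = (1/10)[1*(4)*conj(2) + 2*(3/2 - sqrt(5)/2)*conj(-1/2 + sqrt(5)/2) + 2*(sqrt(5)/2 + 3/2)*conj(-sqrt(5)/2 - 1/2) + 5*(0)*conj(0)]
      = (1/10)[(8) + (-4 + 2*sqrt(5)) + (-2*sqrt(5) - 4) + (0)] = 0/10 = 0
  <chi_3*chi_3, chi_4> = (1/10)[1*(4)*conj(2) + 2*(3/2 - sqrt(5)/2)*conj(-sqrt(5)/2 - 1/2) + 2*(sqrt(5)/2 + 3/2)*conj(-1/2 + sqrt(5)/2) + 5*(0)*conj(0)]
      = (1/10)[(8) + (1 - sqrt(5)) + (1 + sqrt(5)) + (0)] = 10/10 = 1
Hence the multiplicities are chi_1: 1, chi_2: 1, chi_4: 1. Dimension check: dim(chi_3)*dim(chi_3) = 2*2 = 4 and sum (mult * dim) = 1*1 + 1*1 + 1*2 = 4.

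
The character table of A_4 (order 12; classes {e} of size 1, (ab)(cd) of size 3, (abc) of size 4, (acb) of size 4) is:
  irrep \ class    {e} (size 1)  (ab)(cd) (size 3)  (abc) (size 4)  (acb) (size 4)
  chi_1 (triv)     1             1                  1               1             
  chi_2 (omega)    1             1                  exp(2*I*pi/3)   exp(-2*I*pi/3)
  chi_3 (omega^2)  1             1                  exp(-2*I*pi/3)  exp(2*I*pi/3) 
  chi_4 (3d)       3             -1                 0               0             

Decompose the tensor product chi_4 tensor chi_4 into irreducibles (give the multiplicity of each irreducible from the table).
chi_4 tensor chi_4 = chi_1 + chi_2 + chi_3 + 2*chi_4 (all other irreducibles have multiplicity 0).

Details: The character of a tensor product is the pointwise product (chi_4 * chi_4)(C) = chi_4(C) * chi_4(C):
  {e}: (3)*(3), (ab)(cd): (-1)*(-1), (abc): (0)*(0), (acb): (0)*(0)
so (chi_4 * chi_4) takes values
  {e} -> 9, (ab)(cd) -> 1, (abc) -> 0, (acb) -> 0.
Now take the inner product of this character with each irreducible chi from the table, <chi_4*chi_4, chi> = (1/12) sum_C |C| (chi_4*chi_4)(C) conj(chi(C)):
  <chi_4*chi_4, chi_1> = (1/12)[1*(9)*conj(1) + 3*(1)*conj(1) + 4*(0)*conj(1) + 4*(0)*conj(1)]
      = (1/12)[(9) + (3) + (0) + (0)] = 12/12 = 1
  <chi_4*chi_4, chi_2> = (1/12)[1*(9)*conj(1) + 3*(1)*conj(1) + 4*(0)*conj(exp(2*I*pi/3)) + 4*(0)*conj(exp(-2*I*pi/3))]
      = (1/12)[(9) + (3) + (0) + (0)] = 12/12 = 1
  <chi_4*chi_4, chi_3> = (1/12)[1*(9)*conj(1) + 3*(1)*conj(1) + 4*(0)*conj(exp(-2*I*pi/3)) + 4*(0)*conj(exp(2*I*pi/3))]
      = (1/12)[(9) + (3) + (0) + (0)] = 12/12 = 1
  <chi_4*chi_4, chi_4> = (1/12)[1*(9)*conj(3) + 3*(1)*conj(-1) + 4*(0)*conj(0) + 4*(0)*conj(0)]
      = (1/12)[(27) + (-3) + (0) + (0)] = 24/12 = 2
(Exp terms are combined using exp(i*s)*conj(exp(i*t)) = exp(i*(s-t)), and sums of them are collapsed using the identity that for every m > 1 the m distinct m-th roots of unity sum to 0, e.g. 1 + exp(2*I*pi/3) + exp(-2*I*pi/3) = 0.)
Hence the multiplicities are chi_1: 1, chi_2: 1, chi_3: 1, chi_4: 2. Dimension check: dim(chi_4)*dim(chi_4) = 3*3 = 9 and sum (mult * dim) = 1*1 + 1*1 + 1*1 + 2*3 = 9.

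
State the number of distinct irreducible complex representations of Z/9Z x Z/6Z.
54

The number of irreducible complex representations of a finite group equals its number of conjugacy classes. Z/9Z x Z/6Z is abelian of order 54, so every element is its own conjugacy class: 54 classes, so Z/9Z x Z/6Z (order 54) has exactly 54 irreducible complex representations.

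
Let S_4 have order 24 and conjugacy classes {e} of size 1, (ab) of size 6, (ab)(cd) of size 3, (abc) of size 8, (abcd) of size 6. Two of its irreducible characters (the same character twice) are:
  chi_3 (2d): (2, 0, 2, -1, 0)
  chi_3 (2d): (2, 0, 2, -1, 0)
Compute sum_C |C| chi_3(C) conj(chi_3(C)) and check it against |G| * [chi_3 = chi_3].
Sum = 24 = |G| = 24; so <chi_3, chi_3> = 1 (norm-1 confirms irreducibility).

Derivation: Compute term by term over conjugacy classes (|C| * chi_3(C) * conj(chi_3(C))):
  1*(2)*conj(2) + 6*(0)*conj(0) + 3*(2)*conj(2) + 8*(-1)*conj(-1) + 6*(0)*conj(0)
  = (4) + (0) + (12) + (8) + (0)
  = 24.
Dividing by |G| = 24 gives 24/24 = 1, matching the row-orthogonality relation <chi_3, chi_3> = [chi_3 = chi_3].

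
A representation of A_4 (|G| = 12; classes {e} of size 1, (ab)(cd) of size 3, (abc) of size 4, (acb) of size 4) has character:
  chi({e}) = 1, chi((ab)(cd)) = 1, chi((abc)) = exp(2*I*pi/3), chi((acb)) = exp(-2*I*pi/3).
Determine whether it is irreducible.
Irreducible: <chi, chi> = 1.

Proof sketch: <chi, chi> = (1/|G|) sum_C |C| * |chi(C)|^2 = (1/12)[1*|1|^2 + 3*|1|^2 + 4*|exp(2*I*pi/3)|^2 + 4*|exp(-2*I*pi/3)|^2]
  = (1/12)[(1) + (3) + (4) + (4)] = 12/12 = 1.
(Exp terms are combined using exp(i*s)*conj(exp(i*t)) = exp(i*(s-t)), and sums of them are collapsed using the identity that for every m > 1 the m distinct m-th roots of unity sum to 0, e.g. 1 + exp(2*I*pi/3) + exp(-2*I*pi/3) = 0.)
A character is irreducible iff <chi, chi> = 1, so this representation is irreducible.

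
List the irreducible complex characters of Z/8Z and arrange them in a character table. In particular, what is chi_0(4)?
Character table of Z/8Z (irreps indexed chi_0,...,chi_7 with chi_k(m) = zeta_8^(k*m), zeta_8 = exp(2*pi*i/8)):
  irrep \ class  {0} (size 1)  {1} (size 1)    {2} (size 1)  {3} (size 1)    {4} (size 1)  {5} (size 1)    {6} (size 1)  {7} (size 1)  
  chi_0          1             1               1             1               1             1               1             1             
  chi_1          1             exp(I*pi/4)     I             exp(3*I*pi/4)   -1            exp(-3*I*pi/4)  -I            exp(-I*pi/4)  
  chi_2          1             I               -1            -I              1             I               -1            -I            
  chi_3          1             exp(3*I*pi/4)   -I            exp(I*pi/4)     -1            exp(-I*pi/4)    I             exp(-3*I*pi/4)
  chi_4          1             -1              1             -1              1             -1              1             -1            
  chi_5          1             exp(-3*I*pi/4)  I             exp(-I*pi/4)    -1            exp(I*pi/4)     -I            exp(3*I*pi/4) 
  chi_6          1             -I              -1            I               1             -I              -1            I             
  chi_7          1             exp(-I*pi/4)    -I            exp(-3*I*pi/4)  -1            exp(3*I*pi/4)   I             exp(I*pi/4)   

Spot check: chi_0(4) = zeta_8^(0*4) = zeta_8^0 = 1.

Proof sketch: Z/8Z is abelian, so all 8 irreducible complex representations are 1-dimensional. They are given by chi_k(m) = zeta_8^(k*m) for k = 0,...,7. Row orthogonality: sum_m chi_k(m) conj(chi_l(m)) = 8 * [k = l].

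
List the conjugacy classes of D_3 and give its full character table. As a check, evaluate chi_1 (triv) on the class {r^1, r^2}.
Conjugacy classes: {e} of size 1, {r^1, r^2} of size 2, {s, sr, ..., sr^2} of size 3.
Character table:
  irrep \ class              {e} (size 1)  {r^1, r^2} (size 2)  {s, sr, ..., sr^2} (size 3)
  chi_1 (triv)               1             1                    1                          
  chi_2 (sign: r->1, s->-1)  1             1                    -1                         
  chi_3 (2d, j=1)            2             -1                   0                          

Spot check: chi_1 (triv) on {r^1, r^2} = 1.

Solution. D_3 has order 2*3 = 6 with 3 conjugacy classes, hence 3 irreducibles. Sum of squared dims 1 + 1 + 4 = 6 = |G|. Linear characters come from the abelianisation; the 2-dimensional irreps have character r^k -> 2*cos(2*pi*j*k/3), reflections -> 0.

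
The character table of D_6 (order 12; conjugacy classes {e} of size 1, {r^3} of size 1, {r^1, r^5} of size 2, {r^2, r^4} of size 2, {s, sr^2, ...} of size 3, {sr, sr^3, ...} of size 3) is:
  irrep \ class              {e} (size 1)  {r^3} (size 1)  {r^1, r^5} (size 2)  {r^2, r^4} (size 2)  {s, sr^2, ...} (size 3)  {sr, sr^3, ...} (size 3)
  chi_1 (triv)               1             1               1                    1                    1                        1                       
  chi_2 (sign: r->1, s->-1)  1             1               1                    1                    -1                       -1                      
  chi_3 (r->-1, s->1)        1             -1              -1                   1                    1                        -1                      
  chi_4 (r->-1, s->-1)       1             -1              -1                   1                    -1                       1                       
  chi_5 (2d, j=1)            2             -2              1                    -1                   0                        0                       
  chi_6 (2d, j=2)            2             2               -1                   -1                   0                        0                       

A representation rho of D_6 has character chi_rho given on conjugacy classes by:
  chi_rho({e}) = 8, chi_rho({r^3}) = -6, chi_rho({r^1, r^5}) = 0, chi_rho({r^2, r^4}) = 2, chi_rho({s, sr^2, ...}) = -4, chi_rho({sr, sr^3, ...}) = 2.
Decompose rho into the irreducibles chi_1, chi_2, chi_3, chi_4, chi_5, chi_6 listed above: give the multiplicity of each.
Multiplicities: chi_1: 0, chi_2: 1, chi_3: 0, chi_4: 3, chi_5: 2, chi_6: 0.

Details: Use <chi_rho, chi> = (1/|G|) sum_C |C| * chi_rho(C) * conj(chi(C)) with |G| = 12 for each irreducible chi in the table:
  <chi_rho, chi_1> = (1/12)[1*(8)*conj(1) + 1*(-6)*conj(1) + 2*(0)*conj(1) + 2*(2)*conj(1) + 3*(-4)*conj(1) + 3*(2)*conj(1)]
      = (1/12)[(8) + (-6) + (0) + (4) + (-12) + (6)] = 0/12 = 0
  <chi_rho, chi_2> = (1/12)[1*(8)*conj(1) + 1*(-6)*conj(1) + 2*(0)*conj(1) + 2*(2)*conj(1) + 3*(-4)*conj(-1) + 3*(2)*conj(-1)]
      = (1/12)[(8) + (-6) + (0) + (4) + (12) + (-6)] = 12/12 = 1
  <chi_rho, chi_3> = (1/12)[1*(8)*conj(1) + 1*(-6)*conj(-1) + 2*(0)*conj(-1) + 2*(2)*conj(1) + 3*(-4)*conj(1) + 3*(2)*conj(-1)]
      = (1/12)[(8) + (6) + (0) + (4) + (-12) + (-6)] = 0/12 = 0
  <chi_rho, chi_4> = (1/12)[1*(8)*conj(1) + 1*(-6)*conj(-1) + 2*(0)*conj(-1) + 2*(2)*conj(1) + 3*(-4)*conj(-1) + 3*(2)*conj(1)]
      = (1/12)[(8) + (6) + (0) + (4) + (12) + (6)] = 36/12 = 3
  <chi_rho, chi_5> = (1/12)[1*(8)*conj(2) + 1*(-6)*conj(-2) + 2*(0)*conj(1) + 2*(2)*conj(-1) + 3*(-4)*conj(0) + 3*(2)*conj(0)]
      = (1/12)[(16) + (12) + (0) + (-4) + (0) + (0)] = 24/12 = 2
  <chi_rho, chi_6> = (1/12)[1*(8)*conj(2) + 1*(-6)*conj(2) + 2*(0)*conj(-1) + 2*(2)*conj(-1) + 3*(-4)*conj(0) + 3*(2)*conj(0)]
      = (1/12)[(16) + (-12) + (0) + (-4) + (0) + (0)] = 0/12 = 0
Dimension check: dim(rho) = sum (mult * dim) = 0*1 + 1*1 + 0*1 + 3*1 + 2*2 + 0*2 = 8 = chi_rho(e) = 8.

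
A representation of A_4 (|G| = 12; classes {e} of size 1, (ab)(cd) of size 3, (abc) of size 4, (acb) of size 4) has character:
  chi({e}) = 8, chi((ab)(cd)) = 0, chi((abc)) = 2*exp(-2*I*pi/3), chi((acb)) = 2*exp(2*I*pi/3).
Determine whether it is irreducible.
Not irreducible (reducible): <chi, chi> = 8 > 1.

Reasoning: <chi, chi> = (1/|G|) sum_C |C| * |chi(C)|^2 = (1/12)[1*|8|^2 + 3*|0|^2 + 4*|2*exp(-2*I*pi/3)|^2 + 4*|2*exp(2*I*pi/3)|^2]
  = (1/12)[(64) + (0) + (16) + (16)] = 96/12 = 8.
(Exp terms are combined using exp(i*s)*conj(exp(i*t)) = exp(i*(s-t)), and sums of them are collapsed using the identity that for every m > 1 the m distinct m-th roots of unity sum to 0, e.g. 1 + exp(2*I*pi/3) + exp(-2*I*pi/3) = 0.)
A character is irreducible iff <chi, chi> = 1, so this representation is reducible.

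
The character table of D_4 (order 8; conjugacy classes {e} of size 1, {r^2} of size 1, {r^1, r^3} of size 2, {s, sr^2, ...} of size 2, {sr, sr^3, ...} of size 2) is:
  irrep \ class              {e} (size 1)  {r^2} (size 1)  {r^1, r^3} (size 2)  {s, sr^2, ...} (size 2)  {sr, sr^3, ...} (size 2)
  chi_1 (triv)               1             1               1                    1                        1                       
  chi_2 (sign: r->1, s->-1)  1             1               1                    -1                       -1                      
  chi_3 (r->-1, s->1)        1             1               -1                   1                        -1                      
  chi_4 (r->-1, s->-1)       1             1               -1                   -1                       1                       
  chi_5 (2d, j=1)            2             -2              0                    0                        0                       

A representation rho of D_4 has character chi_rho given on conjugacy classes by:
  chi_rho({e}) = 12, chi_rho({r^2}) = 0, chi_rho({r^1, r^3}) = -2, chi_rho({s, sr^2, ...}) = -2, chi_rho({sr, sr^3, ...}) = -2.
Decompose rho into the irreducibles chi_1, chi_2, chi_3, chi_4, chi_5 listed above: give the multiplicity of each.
Multiplicities: chi_1: 0, chi_2: 2, chi_3: 2, chi_4: 2, chi_5: 3.

Derivation: Use <chi_rho, chi> = (1/|G|) sum_C |C| * chi_rho(C) * conj(chi(C)) with |G| = 8 for each irreducible chi in the table:
  <chi_rho, chi_1> = (1/8)[1*(12)*conj(1) + 1*(0)*conj(1) + 2*(-2)*conj(1) + 2*(-2)*conj(1) + 2*(-2)*conj(1)]
      = (1/8)[(12) + (0) + (-4) + (-4) + (-4)] = 0/8 = 0
  <chi_rho, chi_2> = (1/8)[1*(12)*conj(1) + 1*(0)*conj(1) + 2*(-2)*conj(1) + 2*(-2)*conj(-1) + 2*(-2)*conj(-1)]
      = (1/8)[(12) + (0) + (-4) + (4) + (4)] = 16/8 = 2
  <chi_rho, chi_3> = (1/8)[1*(12)*conj(1) + 1*(0)*conj(1) + 2*(-2)*conj(-1) + 2*(-2)*conj(1) + 2*(-2)*conj(-1)]
      = (1/8)[(12) + (0) + (4) + (-4) + (4)] = 16/8 = 2
  <chi_rho, chi_4> = (1/8)[1*(12)*conj(1) + 1*(0)*conj(1) + 2*(-2)*conj(-1) + 2*(-2)*conj(-1) + 2*(-2)*conj(1)]
      = (1/8)[(12) + (0) + (4) + (4) + (-4)] = 16/8 = 2
  <chi_rho, chi_5> = (1/8)[1*(12)*conj(2) + 1*(0)*conj(-2) + 2*(-2)*conj(0) + 2*(-2)*conj(0) + 2*(-2)*conj(0)]
      = (1/8)[(24) + (0) + (0) + (0) + (0)] = 24/8 = 3
Dimension check: dim(rho) = sum (mult * dim) = 0*1 + 2*1 + 2*1 + 2*1 + 3*2 = 12 = chi_rho(e) = 12.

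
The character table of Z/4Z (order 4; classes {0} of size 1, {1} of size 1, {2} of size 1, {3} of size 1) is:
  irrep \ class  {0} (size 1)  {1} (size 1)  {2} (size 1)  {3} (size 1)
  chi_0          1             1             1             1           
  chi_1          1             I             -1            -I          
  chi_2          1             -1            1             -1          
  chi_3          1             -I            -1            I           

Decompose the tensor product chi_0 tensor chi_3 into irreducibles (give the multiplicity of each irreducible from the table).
chi_0 tensor chi_3 = chi_3 (all other irreducibles have multiplicity 0).

Working: The character of a tensor product is the pointwise product (chi_0 * chi_3)(C) = chi_0(C) * chi_3(C):
  {0}: (1)*(1), {1}: (1)*(-I), {2}: (1)*(-1), {3}: (1)*(I)
so (chi_0 * chi_3) takes values
  {0} -> 1, {1} -> -I, {2} -> -1, {3} -> I.
Now take the inner product of this character with each irreducible chi from the table, <chi_0*chi_3, chi> = (1/4) sum_C |C| (chi_0*chi_3)(C) conj(chi(C)):
  <chi_0*chi_3, chi_0> = (1/4)[1*(1)*conj(1) + 1*(-I)*conj(1) + 1*(-1)*conj(1) + 1*(I)*conj(1)]
      = (1/4)[(1) + (-I) + (-1) + (I)] = 0/4 = 0
  <chi_0*chi_3, chi_1> = (1/4)[1*(1)*conj(1) + 1*(-I)*conj(I) + 1*(-1)*conj(-1) + 1*(I)*conj(-I)]
      = (1/4)[(1) + (-1) + (1) + (-1)] = 0/4 = 0
  <chi_0*chi_3, chi_2> = (1/4)[1*(1)*conj(1) + 1*(-I)*conj(-1) + 1*(-1)*conj(1) + 1*(I)*conj(-1)]
      = (1/4)[(1) + (I) + (-1) + (-I)] = 0/4 = 0
  <chi_0*chi_3, chi_3> = (1/4)[1*(1)*conj(1) + 1*(-I)*conj(-I) + 1*(-1)*conj(-1) + 1*(I)*conj(I)]
      = (1/4)[(1) + (1) + (1) + (1)] = 4/4 = 1
(Exp terms are combined using exp(i*s)*conj(exp(i*t)) = exp(i*(s-t)), and sums of them are collapsed using the identity that for every m > 1 the m distinct m-th roots of unity sum to 0, e.g. 1 + exp(2*I*pi/3) + exp(-2*I*pi/3) = 0.)
Hence the multiplicities are chi_3: 1. Dimension check: dim(chi_0)*dim(chi_3) = 1*1 = 1 and sum (mult * dim) = 1*1 = 1.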